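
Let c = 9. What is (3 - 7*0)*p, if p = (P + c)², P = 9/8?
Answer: 19683/64 ≈ 307.55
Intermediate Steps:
P = 9/8 (P = 9*(⅛) = 9/8 ≈ 1.1250)
p = 6561/64 (p = (9/8 + 9)² = (81/8)² = 6561/64 ≈ 102.52)
(3 - 7*0)*p = (3 - 7*0)*(6561/64) = (3 + 0)*(6561/64) = 3*(6561/64) = 19683/64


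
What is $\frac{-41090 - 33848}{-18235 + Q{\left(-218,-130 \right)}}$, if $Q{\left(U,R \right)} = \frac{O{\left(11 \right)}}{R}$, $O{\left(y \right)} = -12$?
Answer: $\frac{4870970}{1185269} \approx 4.1096$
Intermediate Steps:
$Q{\left(U,R \right)} = - \frac{12}{R}$
$\frac{-41090 - 33848}{-18235 + Q{\left(-218,-130 \right)}} = \frac{-41090 - 33848}{-18235 - \frac{12}{-130}} = - \frac{74938}{-18235 - - \frac{6}{65}} = - \frac{74938}{-18235 + \frac{6}{65}} = - \frac{74938}{- \frac{1185269}{65}} = \left(-74938\right) \left(- \frac{65}{1185269}\right) = \frac{4870970}{1185269}$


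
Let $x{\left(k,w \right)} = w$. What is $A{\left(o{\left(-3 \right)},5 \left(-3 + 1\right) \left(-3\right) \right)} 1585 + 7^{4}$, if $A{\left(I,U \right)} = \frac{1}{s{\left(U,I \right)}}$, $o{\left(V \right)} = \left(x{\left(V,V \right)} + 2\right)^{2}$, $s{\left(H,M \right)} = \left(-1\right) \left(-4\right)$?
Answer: $\frac{11189}{4} \approx 2797.3$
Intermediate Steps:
$s{\left(H,M \right)} = 4$
$o{\left(V \right)} = \left(2 + V\right)^{2}$ ($o{\left(V \right)} = \left(V + 2\right)^{2} = \left(2 + V\right)^{2}$)
$A{\left(I,U \right)} = \frac{1}{4}$
$A{\left(o{\left(-3 \right)},5 \left(-3 + 1\right) \left(-3\right) \right)} 1585 + 7^{4} = \frac{1}{4} \cdot 1585 + 7^{4} = \frac{1585}{4} + 2401 = \frac{11189}{4}$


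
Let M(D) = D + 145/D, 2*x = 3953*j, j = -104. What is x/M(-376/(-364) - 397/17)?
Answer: 5490026956414/769633573 ≈ 7133.3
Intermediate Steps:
x = -205556 (x = (3953*(-104))/2 = (1/2)*(-411112) = -205556)
x/M(-376/(-364) - 397/17) = -205556/((-376/(-364) - 397/17) + 145/(-376/(-364) - 397/17)) = -205556/((-376*(-1/364) - 397*1/17) + 145/(-376*(-1/364) - 397*1/17)) = -205556/((94/91 - 397/17) + 145/(94/91 - 397/17)) = -205556/(-34529/1547 + 145/(-34529/1547)) = -205556/(-34529/1547 + 145*(-1547/34529)) = -205556/(-34529/1547 - 224315/34529) = -205556/(-1539267146/53416363) = -205556*(-53416363/1539267146) = 5490026956414/769633573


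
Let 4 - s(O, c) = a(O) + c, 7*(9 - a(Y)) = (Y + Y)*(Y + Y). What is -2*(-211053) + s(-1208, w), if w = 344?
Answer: 8789355/7 ≈ 1.2556e+6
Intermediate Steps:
a(Y) = 9 - 4*Y²/7 (a(Y) = 9 - (Y + Y)*(Y + Y)/7 = 9 - 2*Y*2*Y/7 = 9 - 4*Y²/7)
s(O, c) = -5 - c + 4*O²/7 (s(O, c) = 4 - ((9 - 4*O²/7) + c) = 4 - (9 + c - 4*O²/7) = 4 + (-9 - c + 4*O²/7) = -5 - c + 4*O²/7)
-2*(-211053) + s(-1208, w) = -2*(-211053) + (-5 - 1*344 + (4/7)*(-1208)²) = 422106 + (-5 - 344 + (4/7)*1459264) = 422106 + (-5 - 344 + 5837056/7) = 422106 + 5834613/7 = 8789355/7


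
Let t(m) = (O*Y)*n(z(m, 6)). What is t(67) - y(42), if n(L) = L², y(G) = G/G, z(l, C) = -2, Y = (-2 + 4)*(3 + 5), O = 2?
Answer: 127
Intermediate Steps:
Y = 16 (Y = 2*8 = 16)
y(G) = 1
t(m) = 128 (t(m) = (2*16)*(-2)² = 32*4 = 128)
t(67) - y(42) = 128 - 1*1 = 128 - 1 = 127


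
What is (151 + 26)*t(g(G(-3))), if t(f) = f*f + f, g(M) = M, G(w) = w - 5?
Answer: 9912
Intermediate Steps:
G(w) = -5 + w
t(f) = f + f² (t(f) = f² + f = f + f²)
(151 + 26)*t(g(G(-3))) = (151 + 26)*((-5 - 3)*(1 + (-5 - 3))) = 177*(-8*(1 - 8)) = 177*(-8*(-7)) = 177*56 = 9912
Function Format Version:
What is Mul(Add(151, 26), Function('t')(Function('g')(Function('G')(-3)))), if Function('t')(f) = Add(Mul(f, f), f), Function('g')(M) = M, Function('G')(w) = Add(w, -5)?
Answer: 9912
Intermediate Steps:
Function('G')(w) = Add(-5, w)
Function('t')(f) = Add(f, Pow(f, 2)) (Function('t')(f) = Add(Pow(f, 2), f) = Add(f, Pow(f, 2)))
Mul(Add(151, 26), Function('t')(Function('g')(Function('G')(-3)))) = Mul(Add(151, 26), Mul(Add(-5, -3), Add(1, Add(-5, -3)))) = Mul(177, Mul(-8, Add(1, -8))) = Mul(177, Mul(-8, -7)) = Mul(177, 56) = 9912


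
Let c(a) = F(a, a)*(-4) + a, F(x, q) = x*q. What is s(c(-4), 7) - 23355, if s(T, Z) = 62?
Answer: -23293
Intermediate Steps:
F(x, q) = q*x
c(a) = a - 4*a**2 (c(a) = (a*a)*(-4) + a = a**2*(-4) + a = -4*a**2 + a = a - 4*a**2)
s(c(-4), 7) - 23355 = 62 - 23355 = -23293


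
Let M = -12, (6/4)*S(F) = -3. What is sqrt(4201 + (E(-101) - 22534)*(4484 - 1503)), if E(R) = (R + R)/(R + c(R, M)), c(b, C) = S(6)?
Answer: I*sqrt(712540825991)/103 ≈ 8195.4*I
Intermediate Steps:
S(F) = -2 (S(F) = (2/3)*(-3) = -2)
c(b, C) = -2
E(R) = 2*R/(-2 + R) (E(R) = (R + R)/(R - 2) = (2*R)/(-2 + R) = 2*R/(-2 + R))
sqrt(4201 + (E(-101) - 22534)*(4484 - 1503)) = sqrt(4201 + (2*(-101)/(-2 - 101) - 22534)*(4484 - 1503)) = sqrt(4201 + (2*(-101)/(-103) - 22534)*2981) = sqrt(4201 + (2*(-101)*(-1/103) - 22534)*2981) = sqrt(4201 + (202/103 - 22534)*2981) = sqrt(4201 - 2320800/103*2981) = sqrt(4201 - 6918304800/103) = sqrt(-6917872097/103) = I*sqrt(712540825991)/103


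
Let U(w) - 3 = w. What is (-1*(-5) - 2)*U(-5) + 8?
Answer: 2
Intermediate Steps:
U(w) = 3 + w
(-1*(-5) - 2)*U(-5) + 8 = (-1*(-5) - 2)*(3 - 5) + 8 = (5 - 2)*(-2) + 8 = 3*(-2) + 8 = -6 + 8 = 2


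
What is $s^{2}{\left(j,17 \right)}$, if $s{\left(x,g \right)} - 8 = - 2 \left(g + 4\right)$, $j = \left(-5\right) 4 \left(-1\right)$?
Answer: $1156$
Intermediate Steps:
$j = 20$ ($j = \left(-20\right) \left(-1\right) = 20$)
$s{\left(x,g \right)} = - 2 g$ ($s{\left(x,g \right)} = 8 - 2 \left(g + 4\right) = 8 - 2 \left(4 + g\right) = 8 - \left(8 + 2 g\right) = - 2 g$)
$s^{2}{\left(j,17 \right)} = \left(\left(-2\right) 17\right)^{2} = \left(-34\right)^{2} = 1156$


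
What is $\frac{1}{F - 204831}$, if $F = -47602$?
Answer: $- \frac{1}{252433} \approx -3.9614 \cdot 10^{-6}$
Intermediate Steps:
$\frac{1}{F - 204831} = \frac{1}{-47602 - 204831} = \frac{1}{-252433} = - \frac{1}{252433}$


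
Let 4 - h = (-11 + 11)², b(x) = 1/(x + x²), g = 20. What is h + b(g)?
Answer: 1681/420 ≈ 4.0024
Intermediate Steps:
h = 4 (h = 4 - (-11 + 11)² = 4 - 1*0² = 4 - 1*0 = 4 + 0 = 4)
h + b(g) = 4 + 1/(20*(1 + 20)) = 4 + (1/20)/21 = 4 + (1/20)*(1/21) = 4 + 1/420 = 1681/420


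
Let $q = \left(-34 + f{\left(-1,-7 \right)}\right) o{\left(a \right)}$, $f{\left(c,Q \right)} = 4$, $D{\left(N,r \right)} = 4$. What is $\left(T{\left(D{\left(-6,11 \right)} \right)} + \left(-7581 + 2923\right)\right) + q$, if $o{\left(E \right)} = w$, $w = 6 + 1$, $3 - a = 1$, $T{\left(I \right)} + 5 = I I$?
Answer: $-4857$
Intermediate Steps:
$T{\left(I \right)} = -5 + I^{2}$ ($T{\left(I \right)} = -5 + I I = -5 + I^{2}$)
$a = 2$ ($a = 3 - 1 = 2$)
$w = 7$
$o{\left(E \right)} = 7$
$q = -210$ ($q = \left(-34 + 4\right) 7 = \left(-30\right) 7 = -210$)
$\left(T{\left(D{\left(-6,11 \right)} \right)} + \left(-7581 + 2923\right)\right) + q = \left(\left(-5 + 4^{2}\right) + \left(-7581 + 2923\right)\right) - 210 = \left(\left(-5 + 16\right) - 4658\right) - 210 = \left(11 - 4658\right) - 210 = -4647 - 210 = -4857$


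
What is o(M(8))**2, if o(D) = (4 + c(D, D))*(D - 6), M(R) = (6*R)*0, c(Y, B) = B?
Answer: 576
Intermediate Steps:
M(R) = 0
o(D) = (-6 + D)*(4 + D) (o(D) = (4 + D)*(D - 6) = (4 + D)*(-6 + D) = (-6 + D)*(4 + D))
o(M(8))**2 = (-24 + 0**2 - 2*0)**2 = (-24 + 0 + 0)**2 = (-24)**2 = 576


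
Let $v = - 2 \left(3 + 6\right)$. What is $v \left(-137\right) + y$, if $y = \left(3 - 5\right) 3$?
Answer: $2460$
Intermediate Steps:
$v = -18$ ($v = \left(-2\right) 9 = -18$)
$y = -6$ ($y = \left(-2\right) 3 = -6$)
$v \left(-137\right) + y = \left(-18\right) \left(-137\right) - 6 = 2466 - 6 = 2460$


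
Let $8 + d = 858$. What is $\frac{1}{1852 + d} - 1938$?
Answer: $- \frac{5236475}{2702} \approx -1938.0$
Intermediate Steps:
$d = 850$ ($d = -8 + 858 = 850$)
$\frac{1}{1852 + d} - 1938 = \frac{1}{1852 + 850} - 1938 = \frac{1}{2702} - 1938 = - \frac{5236475}{2702}$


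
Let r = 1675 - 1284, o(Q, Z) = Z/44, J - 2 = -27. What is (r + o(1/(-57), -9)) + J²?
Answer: 44695/44 ≈ 1015.8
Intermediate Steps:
J = -25 (J = 2 - 27 = -25)
o(Q, Z) = Z/44 (o(Q, Z) = Z*(1/44) = Z/44)
r = 391
(r + o(1/(-57), -9)) + J² = (391 + (1/44)*(-9)) + (-25)² = (391 - 9/44) + 625 = 17195/44 + 625 = 44695/44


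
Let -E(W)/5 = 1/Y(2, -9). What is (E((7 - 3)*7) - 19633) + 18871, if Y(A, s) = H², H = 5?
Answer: -3811/5 ≈ -762.20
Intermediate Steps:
Y(A, s) = 25 (Y(A, s) = 5² = 25)
E(W) = -⅕ (E(W) = -5/25 = -5*1/25 = -⅕)
(E((7 - 3)*7) - 19633) + 18871 = (-⅕ - 19633) + 18871 = -98166/5 + 18871 = -3811/5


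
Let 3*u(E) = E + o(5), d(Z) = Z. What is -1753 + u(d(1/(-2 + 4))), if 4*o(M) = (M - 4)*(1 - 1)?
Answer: -10517/6 ≈ -1752.8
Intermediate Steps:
o(M) = 0 (o(M) = ((M - 4)*(1 - 1))/4 = ((-4 + M)*0)/4 = (¼)*0 = 0)
u(E) = E/3 (u(E) = (E + 0)/3 = E/3)
-1753 + u(d(1/(-2 + 4))) = -1753 + 1/(3*(-2 + 4)) = -1753 + (⅓)/2 = -1753 + (⅓)*(½) = -1753 + ⅙ = -10517/6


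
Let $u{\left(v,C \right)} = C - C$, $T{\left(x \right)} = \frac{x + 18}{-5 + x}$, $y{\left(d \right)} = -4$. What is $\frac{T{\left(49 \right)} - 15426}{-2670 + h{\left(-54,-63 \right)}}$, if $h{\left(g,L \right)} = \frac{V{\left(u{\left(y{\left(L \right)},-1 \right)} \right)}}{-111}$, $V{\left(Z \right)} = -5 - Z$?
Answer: $\frac{75333147}{13040060} \approx 5.7771$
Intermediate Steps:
$T{\left(x \right)} = \frac{18 + x}{-5 + x}$
$u{\left(v,C \right)} = 0$
$h{\left(g,L \right)} = \frac{5}{111}$ ($h{\left(g,L \right)} = \frac{-5 - 0}{-111} = \left(-5 + 0\right) \left(- \frac{1}{111}\right) = \left(-5\right) \left(- \frac{1}{111}\right) = \frac{5}{111}$)
$\frac{T{\left(49 \right)} - 15426}{-2670 + h{\left(-54,-63 \right)}} = \frac{\frac{18 + 49}{-5 + 49} - 15426}{-2670 + \frac{5}{111}} = \frac{\frac{1}{44} \cdot 67 - 15426}{- \frac{296365}{111}} = \left(\frac{1}{44} \cdot 67 - 15426\right) \left(- \frac{111}{296365}\right) = \left(\frac{67}{44} - 15426\right) \left(- \frac{111}{296365}\right) = \left(- \frac{678677}{44}\right) \left(- \frac{111}{296365}\right) = \frac{75333147}{13040060}$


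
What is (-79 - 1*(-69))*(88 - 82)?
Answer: -60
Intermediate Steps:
(-79 - 1*(-69))*(88 - 82) = (-79 + 69)*6 = -10*6 = -60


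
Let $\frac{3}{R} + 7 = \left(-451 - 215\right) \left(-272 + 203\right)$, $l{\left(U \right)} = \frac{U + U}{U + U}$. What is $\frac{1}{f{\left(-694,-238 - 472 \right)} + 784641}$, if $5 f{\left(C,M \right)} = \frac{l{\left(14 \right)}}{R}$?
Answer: $\frac{15}{11815562} \approx 1.2695 \cdot 10^{-6}$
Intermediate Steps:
$l{\left(U \right)} = 1$ ($l{\left(U \right)} = \frac{2 U}{2 U} = 2 U \frac{1}{2 U} = 1$)
$R = \frac{3}{45947}$ ($R = \frac{3}{-7 + \left(-451 - 215\right) \left(-272 + 203\right)} = \frac{3}{-7 - -45954} = \frac{3}{-7 + 45954} = \frac{3}{45947} \approx 6.5293 \cdot 10^{-5}$)
$f{\left(C,M \right)} = \frac{45947}{15}$ ($f{\left(C,M \right)} = \frac{1 \frac{1}{\frac{3}{45947}}}{5} = \frac{1 \cdot \frac{45947}{3}}{5} = \frac{1}{5} \cdot \frac{45947}{3} = \frac{45947}{15}$)
$\frac{1}{f{\left(-694,-238 - 472 \right)} + 784641} = \frac{1}{\frac{45947}{15} + 784641} = \frac{1}{\frac{11815562}{15}} = \frac{15}{11815562}$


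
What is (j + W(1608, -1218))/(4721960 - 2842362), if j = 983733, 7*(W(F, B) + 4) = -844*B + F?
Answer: 7915703/13157186 ≈ 0.60163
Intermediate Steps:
W(F, B) = -4 - 844*B/7 + F/7 (W(F, B) = -4 + (-844*B + F)/7 = -4 + (F - 844*B)/7 = -4 + (-844*B/7 + F/7) = -4 - 844*B/7 + F/7)
(j + W(1608, -1218))/(4721960 - 2842362) = (983733 + (-4 - 844/7*(-1218) + (1/7)*1608))/(4721960 - 2842362) = (983733 + (-4 + 146856 + 1608/7))/1879598 = (983733 + 1029572/7)*(1/1879598) = (7915703/7)*(1/1879598) = 7915703/13157186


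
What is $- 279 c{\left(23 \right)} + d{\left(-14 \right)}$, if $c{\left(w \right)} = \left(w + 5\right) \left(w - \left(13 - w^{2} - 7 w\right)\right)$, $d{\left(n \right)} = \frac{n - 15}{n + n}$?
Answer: $- \frac{153115171}{28} \approx -5.4684 \cdot 10^{6}$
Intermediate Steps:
$d{\left(n \right)} = \frac{-15 + n}{2 n}$
$c{\left(w \right)} = \left(5 + w\right) \left(-13 + w^{2} + 8 w\right)$ ($c{\left(w \right)} = \left(5 + w\right) \left(w + \left(-13 + w^{2} + 7 w\right)\right) = \left(5 + w\right) \left(-13 + w^{2} + 8 w\right)$)
$- 279 c{\left(23 \right)} + d{\left(-14 \right)} = - 279 \left(-65 + 23^{3} + 13 \cdot 23^{2} + 27 \cdot 23\right) + \frac{-15 - 14}{2 \left(-14\right)} = - 279 \left(-65 + 12167 + 13 \cdot 529 + 621\right) + \frac{1}{2} \left(- \frac{1}{14}\right) \left(-29\right) = - 279 \left(-65 + 12167 + 6877 + 621\right) + \frac{29}{28} = \left(-279\right) 19600 + \frac{29}{28} = -5468400 + \frac{29}{28} = - \frac{153115171}{28}$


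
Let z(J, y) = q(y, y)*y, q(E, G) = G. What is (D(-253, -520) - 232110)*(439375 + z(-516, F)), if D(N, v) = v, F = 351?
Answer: -130872054880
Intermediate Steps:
z(J, y) = y**2 (z(J, y) = y*y = y**2)
(D(-253, -520) - 232110)*(439375 + z(-516, F)) = (-520 - 232110)*(439375 + 351**2) = -232630*(439375 + 123201) = -232630*562576 = -130872054880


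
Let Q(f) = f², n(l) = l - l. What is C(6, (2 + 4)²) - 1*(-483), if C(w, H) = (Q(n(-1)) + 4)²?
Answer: 499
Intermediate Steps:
n(l) = 0
C(w, H) = 16 (C(w, H) = (0² + 4)² = (0 + 4)² = 4² = 16)
C(6, (2 + 4)²) - 1*(-483) = 16 - 1*(-483) = 16 + 483 = 499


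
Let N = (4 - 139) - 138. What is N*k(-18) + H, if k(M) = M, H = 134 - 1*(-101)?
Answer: 5149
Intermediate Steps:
H = 235 (H = 134 + 101 = 235)
N = -273 (N = -135 - 138 = -273)
N*k(-18) + H = -273*(-18) + 235 = 4914 + 235 = 5149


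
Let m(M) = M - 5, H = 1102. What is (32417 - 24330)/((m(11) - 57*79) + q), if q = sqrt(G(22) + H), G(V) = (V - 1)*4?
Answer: -36367239/20221823 - 8087*sqrt(1186)/20221823 ≈ -1.8122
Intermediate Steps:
G(V) = -4 + 4*V (G(V) = (-1 + V)*4 = -4 + 4*V)
m(M) = -5 + M
q = sqrt(1186) (q = sqrt((-4 + 4*22) + 1102) = sqrt((-4 + 88) + 1102) = sqrt(84 + 1102) = sqrt(1186) ≈ 34.438)
(32417 - 24330)/((m(11) - 57*79) + q) = (32417 - 24330)/(((-5 + 11) - 57*79) + sqrt(1186)) = 8087/((6 - 4503) + sqrt(1186)) = 8087/(-4497 + sqrt(1186))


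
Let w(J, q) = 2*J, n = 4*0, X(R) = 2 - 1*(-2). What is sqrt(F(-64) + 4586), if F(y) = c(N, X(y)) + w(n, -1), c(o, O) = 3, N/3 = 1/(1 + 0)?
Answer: sqrt(4589) ≈ 67.742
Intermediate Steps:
N = 3 (N = 3/(1 + 0) = 3/1 = 3*1 = 3)
X(R) = 4 (X(R) = 2 + 2 = 4)
n = 0
F(y) = 3 (F(y) = 3 + 2*0 = 3 + 0 = 3)
sqrt(F(-64) + 4586) = sqrt(3 + 4586) = sqrt(4589)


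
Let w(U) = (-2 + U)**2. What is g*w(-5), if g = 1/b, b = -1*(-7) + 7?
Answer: 7/2 ≈ 3.5000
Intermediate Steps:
b = 14 (b = 7 + 7 = 14)
g = 1/14 ≈ 0.071429
g*w(-5) = (-2 - 5)**2/14 = (1/14)*(-7)**2 = (1/14)*49 = 7/2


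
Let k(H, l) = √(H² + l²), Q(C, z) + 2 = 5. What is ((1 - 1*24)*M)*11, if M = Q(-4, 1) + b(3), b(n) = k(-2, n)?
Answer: -759 - 253*√13 ≈ -1671.2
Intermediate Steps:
Q(C, z) = 3 (Q(C, z) = -2 + 5 = 3)
b(n) = √(4 + n²) (b(n) = √((-2)² + n²) = √(4 + n²))
M = 3 + √13 (M = 3 + √(4 + 3²) = 3 + √(4 + 9) = 3 + √13 ≈ 6.6056)
((1 - 1*24)*M)*11 = ((1 - 1*24)*(3 + √13))*11 = ((1 - 24)*(3 + √13))*11 = -23*(3 + √13)*11 = (-69 - 23*√13)*11 = -759 - 253*√13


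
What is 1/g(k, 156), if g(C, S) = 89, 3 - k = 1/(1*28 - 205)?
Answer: 1/89 ≈ 0.011236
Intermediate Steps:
k = 532/177 (k = 3 - 1/(1*28 - 205) = 3 - 1/(28 - 205) = 3 - 1/(-177) = 3 - 1*(-1/177) = 3 + 1/177 = 532/177 ≈ 3.0056)
1/g(k, 156) = 1/89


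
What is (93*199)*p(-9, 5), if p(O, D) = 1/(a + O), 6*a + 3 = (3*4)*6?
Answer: 37014/5 ≈ 7402.8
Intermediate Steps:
a = 23/2 (a = -1/2 + ((3*4)*6)/6 = -1/2 + (12*6)/6 = -1/2 + (1/6)*72 = -1/2 + 12 = 23/2 ≈ 11.500)
p(O, D) = 1/(23/2 + O)
(93*199)*p(-9, 5) = (93*199)*(2/(23 + 2*(-9))) = 18507*(2/(23 - 18)) = 18507*(2/5) = 37014/5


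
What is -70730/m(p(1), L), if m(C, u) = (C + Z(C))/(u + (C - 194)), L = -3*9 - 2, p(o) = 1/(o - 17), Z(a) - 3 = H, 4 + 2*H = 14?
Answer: 252435370/127 ≈ 1.9877e+6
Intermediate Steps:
H = 5 (H = -2 + (½)*14 = -2 + 7 = 5)
Z(a) = 8 (Z(a) = 3 + 5 = 8)
p(o) = 1/(-17 + o)
L = -29 (L = -27 - 2 = -29)
m(C, u) = (8 + C)/(-194 + C + u) (m(C, u) = (C + 8)/(u + (C - 194)) = (8 + C)/(u + (-194 + C)) = (8 + C)/(-194 + C + u))
-70730/m(p(1), L) = -70730*(-194 + 1/(-17 + 1) - 29)/(8 + 1/(-17 + 1)) = -70730*(-194 + 1/(-16) - 29)/(8 + 1/(-16)) = -70730*(-194 - 1/16 - 29)/(8 - 1/16) = -70730/((127/16)/(-3569/16)) = -70730/((-16/3569*127/16)) = -70730/(-127/3569) = -70730*(-3569/127) = 252435370/127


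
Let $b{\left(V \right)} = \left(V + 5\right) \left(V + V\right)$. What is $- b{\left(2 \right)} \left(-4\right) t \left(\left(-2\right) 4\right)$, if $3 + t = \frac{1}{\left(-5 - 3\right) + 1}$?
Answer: $2816$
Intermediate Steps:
$b{\left(V \right)} = 2 V \left(5 + V\right)$ ($b{\left(V \right)} = \left(5 + V\right) 2 V = 2 V \left(5 + V\right)$)
$t = - \frac{22}{7}$ ($t = -3 + \frac{1}{\left(-5 - 3\right) + 1} = -3 + \frac{1}{-8 + 1} = -3 + \frac{1}{-7} = -3 - \frac{1}{7} = - \frac{22}{7} \approx -3.1429$)
$- b{\left(2 \right)} \left(-4\right) t \left(\left(-2\right) 4\right) = - \frac{2 \cdot 2 \left(5 + 2\right) \left(-4\right) \left(-22\right)}{7} \left(\left(-2\right) 4\right) = - \frac{2 \cdot 2 \cdot 7 \left(-4\right) \left(-22\right)}{7} \left(-8\right) = - \frac{28 \left(-4\right) \left(-22\right)}{7} \left(-8\right) = - \frac{\left(-112\right) \left(-22\right)}{7} \left(-8\right) = \left(-1\right) 352 \left(-8\right) = \left(-352\right) \left(-8\right) = 2816$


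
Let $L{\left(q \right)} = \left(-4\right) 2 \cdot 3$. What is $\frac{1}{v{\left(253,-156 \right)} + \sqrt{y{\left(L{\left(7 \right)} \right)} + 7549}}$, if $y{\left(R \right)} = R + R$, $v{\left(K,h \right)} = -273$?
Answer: $- \frac{21}{5156} - \frac{\sqrt{7501}}{67028} \approx -0.005365$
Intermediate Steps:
$L{\left(q \right)} = -24$ ($L{\left(q \right)} = \left(-8\right) 3 = -24$)
$y{\left(R \right)} = 2 R$
$\frac{1}{v{\left(253,-156 \right)} + \sqrt{y{\left(L{\left(7 \right)} \right)} + 7549}} = \frac{1}{-273 + \sqrt{2 \left(-24\right) + 7549}} = \frac{1}{-273 + \sqrt{-48 + 7549}} = \frac{1}{-273 + \sqrt{7501}}$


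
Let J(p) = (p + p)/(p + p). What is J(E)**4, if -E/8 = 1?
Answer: 1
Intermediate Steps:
E = -8 (E = -8*1 = -8)
J(p) = 1 (J(p) = (2*p)/((2*p)) = (2*p)*(1/(2*p)) = 1)
J(E)**4 = 1**4 = 1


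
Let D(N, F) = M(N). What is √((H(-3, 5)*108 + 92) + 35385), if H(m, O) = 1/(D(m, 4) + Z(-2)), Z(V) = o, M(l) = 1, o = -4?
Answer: √35441 ≈ 188.26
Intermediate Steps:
D(N, F) = 1
Z(V) = -4
H(m, O) = -⅓ (H(m, O) = 1/(1 - 4) = 1/(-3) = -⅓)
√((H(-3, 5)*108 + 92) + 35385) = √((-⅓*108 + 92) + 35385) = √((-36 + 92) + 35385) = √(56 + 35385) = √35441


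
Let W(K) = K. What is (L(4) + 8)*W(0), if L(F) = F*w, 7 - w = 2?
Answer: 0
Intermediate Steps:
w = 5 (w = 7 - 1*2 = 7 - 2 = 5)
L(F) = 5*F (L(F) = F*5 = 5*F)
(L(4) + 8)*W(0) = (5*4 + 8)*0 = (20 + 8)*0 = 28*0 = 0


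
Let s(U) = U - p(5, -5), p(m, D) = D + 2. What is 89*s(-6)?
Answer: -267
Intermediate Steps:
p(m, D) = 2 + D
s(U) = 3 + U (s(U) = U - (2 - 5) = U - 1*(-3) = U + 3 = 3 + U)
89*s(-6) = 89*(3 - 6) = 89*(-3) = -267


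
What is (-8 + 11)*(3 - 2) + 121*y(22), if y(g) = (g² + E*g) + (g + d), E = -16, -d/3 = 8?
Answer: 15733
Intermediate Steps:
d = -24 (d = -3*8 = -24)
y(g) = -24 + g² - 15*g (y(g) = (g² - 16*g) + (g - 24) = (g² - 16*g) + (-24 + g) = -24 + g² - 15*g)
(-8 + 11)*(3 - 2) + 121*y(22) = (-8 + 11)*(3 - 2) + 121*(-24 + 22² - 15*22) = 3*1 + 121*(-24 + 484 - 330) = 3 + 121*130 = 3 + 15730 = 15733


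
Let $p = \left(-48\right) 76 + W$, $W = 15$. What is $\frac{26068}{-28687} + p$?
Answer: $- \frac{104245939}{28687} \approx -3633.9$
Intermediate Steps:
$p = -3633$ ($p = \left(-48\right) 76 + 15 = -3648 + 15 = -3633$)
$\frac{26068}{-28687} + p = \frac{26068}{-28687} - 3633 = 26068 \left(- \frac{1}{28687}\right) - 3633 = - \frac{26068}{28687} - 3633 = - \frac{104245939}{28687}$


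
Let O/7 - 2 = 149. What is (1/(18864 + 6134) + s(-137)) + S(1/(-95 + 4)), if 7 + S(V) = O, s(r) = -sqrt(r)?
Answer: 26247901/24998 - I*sqrt(137) ≈ 1050.0 - 11.705*I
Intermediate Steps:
O = 1057 (O = 14 + 7*149 = 14 + 1043 = 1057)
S(V) = 1050 (S(V) = -7 + 1057 = 1050)
(1/(18864 + 6134) + s(-137)) + S(1/(-95 + 4)) = (1/(18864 + 6134) - sqrt(-137)) + 1050 = (1/24998 - I*sqrt(137)) + 1050 = 26247901/24998 - I*sqrt(137)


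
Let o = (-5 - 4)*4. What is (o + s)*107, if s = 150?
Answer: 12198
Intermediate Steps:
o = -36 (o = -9*4 = -36)
(o + s)*107 = (-36 + 150)*107 = 114*107 = 12198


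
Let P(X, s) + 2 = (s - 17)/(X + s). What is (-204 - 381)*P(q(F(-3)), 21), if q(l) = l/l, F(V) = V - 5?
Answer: 11700/11 ≈ 1063.6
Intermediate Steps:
F(V) = -5 + V
q(l) = 1
P(X, s) = -2 + (-17 + s)/(X + s) (P(X, s) = -2 + (s - 17)/(X + s) = -2 + (-17 + s)/(X + s))
(-204 - 381)*P(q(F(-3)), 21) = (-204 - 381)*((-17 - 1*21 - 2*1)/(1 + 21)) = -585*(-17 - 21 - 2)/22 = -585*(-40)/22 = -585*(-20/11) = 11700/11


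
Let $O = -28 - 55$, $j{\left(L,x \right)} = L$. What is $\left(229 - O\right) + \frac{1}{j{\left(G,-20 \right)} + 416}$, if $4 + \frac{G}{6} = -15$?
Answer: $\frac{94225}{302} \approx 312.0$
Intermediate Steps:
$G = -114$ ($G = -24 + 6 \left(-15\right) = -24 - 90 = -114$)
$O = -83$
$\left(229 - O\right) + \frac{1}{j{\left(G,-20 \right)} + 416} = \left(229 - -83\right) + \frac{1}{-114 + 416} = \left(229 + 83\right) + \frac{1}{302} = 312 + \frac{1}{302} = \frac{94225}{302}$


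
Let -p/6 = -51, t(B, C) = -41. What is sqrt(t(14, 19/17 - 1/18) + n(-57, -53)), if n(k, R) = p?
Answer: sqrt(265) ≈ 16.279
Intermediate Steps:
p = 306 (p = -6*(-51) = 306)
n(k, R) = 306
sqrt(t(14, 19/17 - 1/18) + n(-57, -53)) = sqrt(-41 + 306) = sqrt(265)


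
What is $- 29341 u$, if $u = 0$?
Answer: $0$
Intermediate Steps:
$- 29341 u = \left(-29341\right) 0 = 0$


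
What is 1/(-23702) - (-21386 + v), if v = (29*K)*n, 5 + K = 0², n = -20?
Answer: 438155171/23702 ≈ 18486.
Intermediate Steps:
K = -5 (K = -5 + 0² = -5 + 0 = -5)
v = 2900 (v = (29*(-5))*(-20) = -145*(-20) = 2900)
1/(-23702) - (-21386 + v) = 1/(-23702) - (-21386 + 2900) = -1/23702 - 1*(-18486) = -1/23702 + 18486 = 438155171/23702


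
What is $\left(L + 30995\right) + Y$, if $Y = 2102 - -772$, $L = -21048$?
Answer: $12821$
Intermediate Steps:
$Y = 2874$ ($Y = 2102 + 772 = 2874$)
$\left(L + 30995\right) + Y = \left(-21048 + 30995\right) + 2874 = 9947 + 2874 = 12821$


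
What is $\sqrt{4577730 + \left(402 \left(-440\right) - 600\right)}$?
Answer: $5 \sqrt{176010} \approx 2097.7$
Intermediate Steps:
$\sqrt{4577730 + \left(402 \left(-440\right) - 600\right)} = \sqrt{4577730 - 177480} = \sqrt{4400250} = 5 \sqrt{176010}$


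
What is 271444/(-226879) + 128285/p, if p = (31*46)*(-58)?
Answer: -51555762867/18764708332 ≈ -2.7475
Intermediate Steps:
p = -82708 (p = 1426*(-58) = -82708)
271444/(-226879) + 128285/p = 271444/(-226879) + 128285/(-82708) = 271444*(-1/226879) + 128285*(-1/82708) = -271444/226879 - 128285/82708 = -51555762867/18764708332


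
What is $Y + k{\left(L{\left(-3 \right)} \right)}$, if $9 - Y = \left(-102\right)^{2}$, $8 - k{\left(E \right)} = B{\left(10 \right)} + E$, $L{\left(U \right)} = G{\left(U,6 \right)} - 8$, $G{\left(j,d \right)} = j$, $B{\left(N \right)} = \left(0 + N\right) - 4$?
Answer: $-10382$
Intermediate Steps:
$B{\left(N \right)} = -4 + N$ ($B{\left(N \right)} = N - 4 = -4 + N$)
$L{\left(U \right)} = -8 + U$ ($L{\left(U \right)} = U - 8 = -8 + U$)
$k{\left(E \right)} = 2 - E$ ($k{\left(E \right)} = 8 - \left(\left(-4 + 10\right) + E\right) = 8 - \left(6 + E\right) = 2 - E$)
$Y = -10395$ ($Y = 9 - \left(-102\right)^{2} = 9 - 10404 = -10395$)
$Y + k{\left(L{\left(-3 \right)} \right)} = -10395 + \left(2 - \left(-8 - 3\right)\right) = -10395 + \left(2 - -11\right) = -10395 + \left(2 + 11\right) = -10395 + 13 = -10382$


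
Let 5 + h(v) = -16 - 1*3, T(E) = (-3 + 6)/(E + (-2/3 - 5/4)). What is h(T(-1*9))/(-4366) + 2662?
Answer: 5811158/2183 ≈ 2662.0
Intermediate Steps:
T(E) = 3/(-23/12 + E) (T(E) = 3/(E + (-2*⅓ - 5*¼)) = 3/(E + (-⅔ - 5/4)) = 3/(E - 23/12) = 3/(-23/12 + E))
h(v) = -24 (h(v) = -5 + (-16 - 1*3) = -5 + (-16 - 3) = -5 - 19 = -24)
h(T(-1*9))/(-4366) + 2662 = -24/(-4366) + 2662 = -24*(-1/4366) + 2662 = 12/2183 + 2662 = 5811158/2183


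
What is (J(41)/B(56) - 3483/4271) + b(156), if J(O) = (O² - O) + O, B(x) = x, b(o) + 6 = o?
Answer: 42860903/239176 ≈ 179.20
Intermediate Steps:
b(o) = -6 + o
J(O) = O²
(J(41)/B(56) - 3483/4271) + b(156) = (41²/56 - 3483/4271) + (-6 + 156) = (1681*(1/56) - 3483*1/4271) + 150 = (1681/56 - 3483/4271) + 150 = 6984503/239176 + 150 = 42860903/239176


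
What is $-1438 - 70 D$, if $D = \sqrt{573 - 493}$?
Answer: $-1438 - 280 \sqrt{5} \approx -2064.1$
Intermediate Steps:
$D = 4 \sqrt{5}$ ($D = \sqrt{80} = 4 \sqrt{5} \approx 8.9443$)
$-1438 - 70 D = -1438 - 70 \cdot 4 \sqrt{5} = -1438 - 280 \sqrt{5}$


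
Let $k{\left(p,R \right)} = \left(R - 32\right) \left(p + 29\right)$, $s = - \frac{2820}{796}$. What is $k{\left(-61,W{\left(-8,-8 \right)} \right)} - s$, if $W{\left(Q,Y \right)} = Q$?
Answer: $\frac{255425}{199} \approx 1283.5$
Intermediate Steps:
$s = - \frac{705}{199}$ ($s = \left(-2820\right) \frac{1}{796} = - \frac{705}{199} \approx -3.5427$)
$k{\left(p,R \right)} = \left(-32 + R\right) \left(29 + p\right)$
$k{\left(-61,W{\left(-8,-8 \right)} \right)} - s = \left(-928 - -1952 + 29 \left(-8\right) - -488\right) - - \frac{705}{199} = \left(-928 + 1952 - 232 + 488\right) + \frac{705}{199} = 1280 + \frac{705}{199} = \frac{255425}{199}$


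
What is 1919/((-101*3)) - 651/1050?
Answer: -1043/150 ≈ -6.9533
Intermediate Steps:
1919/((-101*3)) - 651/1050 = 1919/(-303) - 651*1/1050 = 1919*(-1/303) - 31/50 = -19/3 - 31/50 = -1043/150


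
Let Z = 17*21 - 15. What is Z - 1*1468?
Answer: -1126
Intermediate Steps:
Z = 342 (Z = 357 - 15 = 342)
Z - 1*1468 = 342 - 1*1468 = 342 - 1468 = -1126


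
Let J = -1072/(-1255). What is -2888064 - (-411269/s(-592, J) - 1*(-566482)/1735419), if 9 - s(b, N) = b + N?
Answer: -179717083654066249/62242289937 ≈ -2.8874e+6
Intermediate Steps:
J = 1072/1255 (J = -1072*(-1/1255) = 1072/1255 ≈ 0.85418)
s(b, N) = 9 - N - b (s(b, N) = 9 - (b + N) = 9 - (N + b) = 9 + (-N - b) = 9 - N - b)
-2888064 - (-411269/s(-592, J) - 1*(-566482)/1735419) = -2888064 - (-411269/(9 - 1*1072/1255 - 1*(-592)) - 1*(-566482)/1735419) = -2888064 - (-411269/(9 - 1072/1255 + 592) + 566482*(1/1735419)) = -2888064 - (-411269/753183/1255 + 80926/247917) = -2888064 - (-411269*1255/753183 + 80926/247917) = -2888064 - (-516142595/753183 + 80926/247917) = -2888064 - 1*(-42633190545719/62242289937) = -2888064 + 42633190545719/62242289937 = -179717083654066249/62242289937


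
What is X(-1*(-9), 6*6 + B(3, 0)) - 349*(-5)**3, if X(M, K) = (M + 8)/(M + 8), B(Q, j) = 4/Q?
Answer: 43626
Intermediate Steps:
X(M, K) = 1 (X(M, K) = (8 + M)/(8 + M) = 1)
X(-1*(-9), 6*6 + B(3, 0)) - 349*(-5)**3 = 1 - 349*(-5)**3 = 1 - 349*(-125) = 1 + 43625 = 43626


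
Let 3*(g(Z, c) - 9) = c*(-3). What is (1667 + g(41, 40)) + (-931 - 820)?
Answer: -115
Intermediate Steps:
g(Z, c) = 9 - c (g(Z, c) = 9 + (c*(-3))/3 = 9 + (-3*c)/3 = 9 - c)
(1667 + g(41, 40)) + (-931 - 820) = (1667 + (9 - 1*40)) + (-931 - 820) = (1667 + (9 - 40)) - 1751 = (1667 - 31) - 1751 = 1636 - 1751 = -115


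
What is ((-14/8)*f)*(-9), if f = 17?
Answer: 1071/4 ≈ 267.75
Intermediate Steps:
((-14/8)*f)*(-9) = (-14/8*17)*(-9) = (-14*⅛*17)*(-9) = -7/4*17*(-9) = -119/4*(-9) = 1071/4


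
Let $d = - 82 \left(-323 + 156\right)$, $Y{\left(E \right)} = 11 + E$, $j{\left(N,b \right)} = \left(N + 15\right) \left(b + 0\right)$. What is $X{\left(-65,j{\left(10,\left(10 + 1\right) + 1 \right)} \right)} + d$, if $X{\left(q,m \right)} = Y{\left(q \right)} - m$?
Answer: $13340$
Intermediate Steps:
$j{\left(N,b \right)} = b \left(15 + N\right)$ ($j{\left(N,b \right)} = \left(15 + N\right) b = b \left(15 + N\right)$)
$X{\left(q,m \right)} = 11 + q - m$ ($X{\left(q,m \right)} = \left(11 + q\right) - m = 11 + q - m$)
$d = 13694$ ($d = \left(-82\right) \left(-167\right) = 13694$)
$X{\left(-65,j{\left(10,\left(10 + 1\right) + 1 \right)} \right)} + d = \left(11 - 65 - \left(\left(10 + 1\right) + 1\right) \left(15 + 10\right)\right) + 13694 = \left(11 - 65 - \left(11 + 1\right) 25\right) + 13694 = \left(11 - 65 - 12 \cdot 25\right) + 13694 = \left(11 - 65 - 300\right) + 13694 = -354 + 13694 = 13340$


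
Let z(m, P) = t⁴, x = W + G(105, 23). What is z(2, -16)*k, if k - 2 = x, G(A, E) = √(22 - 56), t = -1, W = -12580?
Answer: -12578 + I*√34 ≈ -12578.0 + 5.831*I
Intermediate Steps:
G(A, E) = I*√34 (G(A, E) = √(-34) = I*√34)
x = -12580 + I*√34 ≈ -12580.0 + 5.831*I
z(m, P) = 1 (z(m, P) = (-1)⁴ = 1)
k = -12578 + I*√34 (k = 2 + (-12580 + I*√34) = -12578 + I*√34 ≈ -12578.0 + 5.831*I)
z(2, -16)*k = 1*(-12578 + I*√34) = -12578 + I*√34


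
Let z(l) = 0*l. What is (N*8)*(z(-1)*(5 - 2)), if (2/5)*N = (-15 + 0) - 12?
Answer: 0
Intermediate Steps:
z(l) = 0
N = -135/2 (N = 5*((-15 + 0) - 12)/2 = 5*(-15 - 12)/2 = (5/2)*(-27) = -135/2 ≈ -67.500)
(N*8)*(z(-1)*(5 - 2)) = (-135/2*8)*(0*(5 - 2)) = -0*3 = -540*0 = 0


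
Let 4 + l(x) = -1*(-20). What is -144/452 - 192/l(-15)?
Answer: -1392/113 ≈ -12.319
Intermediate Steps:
l(x) = 16 (l(x) = -4 - 1*(-20) = -4 + 20 = 16)
-144/452 - 192/l(-15) = -144/452 - 192/16 = -144*1/452 - 192*1/16 = -36/113 - 12 = -1392/113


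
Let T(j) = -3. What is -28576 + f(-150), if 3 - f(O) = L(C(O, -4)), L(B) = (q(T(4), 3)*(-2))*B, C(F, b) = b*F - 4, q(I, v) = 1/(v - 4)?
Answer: -29765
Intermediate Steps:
q(I, v) = 1/(-4 + v)
C(F, b) = -4 + F*b (C(F, b) = F*b - 4 = -4 + F*b)
L(B) = 2*B (L(B) = (-2/(-4 + 3))*B = (-2/(-1))*B = (-1*(-2))*B = 2*B)
f(O) = 11 + 8*O (f(O) = 3 - 2*(-4 + O*(-4)) = 3 - 2*(-4 - 4*O) = 3 - (-8 - 8*O) = 3 + (8 + 8*O) = 11 + 8*O)
-28576 + f(-150) = -28576 + (11 + 8*(-150)) = -28576 + (11 - 1200) = -28576 - 1189 = -29765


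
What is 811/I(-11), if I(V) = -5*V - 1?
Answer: 811/54 ≈ 15.019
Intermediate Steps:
I(V) = -1 - 5*V
811/I(-11) = 811/(-1 - 5*(-11)) = 811/(-1 + 55) = 811/54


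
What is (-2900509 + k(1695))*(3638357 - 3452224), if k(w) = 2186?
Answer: -539473554959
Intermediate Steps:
(-2900509 + k(1695))*(3638357 - 3452224) = (-2900509 + 2186)*(3638357 - 3452224) = -2898323*186133 = -539473554959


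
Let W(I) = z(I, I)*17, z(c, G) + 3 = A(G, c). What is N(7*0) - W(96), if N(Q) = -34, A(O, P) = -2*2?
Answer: 85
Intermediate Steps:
A(O, P) = -4
z(c, G) = -7 (z(c, G) = -3 - 4 = -7)
W(I) = -119 (W(I) = -7*17 = -119)
N(7*0) - W(96) = -34 - 1*(-119) = -34 + 119 = 85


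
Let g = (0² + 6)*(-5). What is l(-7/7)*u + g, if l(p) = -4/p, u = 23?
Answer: 62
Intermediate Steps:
g = -30 (g = (0 + 6)*(-5) = 6*(-5) = -30)
l(-7/7)*u + g = -4*(-1/1)*23 - 30 = -4/((-7*⅐))*23 - 30 = -4/(-1)*23 - 30 = -4*(-1)*23 - 30 = 4*23 - 30 = 92 - 30 = 62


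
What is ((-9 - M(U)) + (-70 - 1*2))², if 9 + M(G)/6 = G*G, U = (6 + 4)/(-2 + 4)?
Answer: 31329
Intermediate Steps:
U = 5 (U = 10/2 = 10*(½) = 5)
M(G) = -54 + 6*G² (M(G) = -54 + 6*(G*G) = -54 + 6*G²)
((-9 - M(U)) + (-70 - 1*2))² = ((-9 - (-54 + 6*5²)) + (-70 - 1*2))² = ((-9 - (-54 + 6*25)) + (-70 - 2))² = ((-9 - (-54 + 150)) - 72)² = ((-9 - 1*96) - 72)² = ((-9 - 96) - 72)² = (-105 - 72)² = (-177)² = 31329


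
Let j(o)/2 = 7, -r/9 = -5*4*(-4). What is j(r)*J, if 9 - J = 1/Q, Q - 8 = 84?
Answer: 5789/46 ≈ 125.85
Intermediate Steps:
Q = 92 (Q = 8 + 84 = 92)
r = -720 (r = -9*(-5*4)*(-4) = -(-180)*(-4) = -9*80 = -720)
J = 827/92 (J = 9 - 1/92 = 827/92 ≈ 8.9891)
j(o) = 14 (j(o) = 2*7 = 14)
j(r)*J = 14*(827/92) = 5789/46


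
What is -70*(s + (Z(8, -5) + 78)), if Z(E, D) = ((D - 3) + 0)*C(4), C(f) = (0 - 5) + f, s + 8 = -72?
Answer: -420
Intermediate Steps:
s = -80 (s = -8 - 72 = -80)
C(f) = -5 + f
Z(E, D) = 3 - D (Z(E, D) = ((D - 3) + 0)*(-5 + 4) = ((-3 + D) + 0)*(-1) = (-3 + D)*(-1) = 3 - D)
-70*(s + (Z(8, -5) + 78)) = -70*(-80 + ((3 - 1*(-5)) + 78)) = -70*(-80 + ((3 + 5) + 78)) = -70*(-80 + (8 + 78)) = -70*(-80 + 86) = -70*6 = -420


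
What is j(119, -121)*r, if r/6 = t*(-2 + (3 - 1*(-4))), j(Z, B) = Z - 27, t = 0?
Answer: 0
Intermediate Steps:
j(Z, B) = -27 + Z
r = 0 (r = 6*(0*(-2 + (3 - 1*(-4)))) = 6*(0*(-2 + (3 + 4))) = 6*(0*(-2 + 7)) = 6*(0*5) = 6*0 = 0)
j(119, -121)*r = (-27 + 119)*0 = 92*0 = 0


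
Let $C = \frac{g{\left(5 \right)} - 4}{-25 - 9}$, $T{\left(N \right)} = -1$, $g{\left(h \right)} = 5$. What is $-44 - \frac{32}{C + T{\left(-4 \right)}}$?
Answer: $- \frac{452}{35} \approx -12.914$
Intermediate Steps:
$C = - \frac{1}{34}$ ($C = \frac{5 - 4}{-25 - 9} = 1 \frac{1}{-34} = 1 \left(- \frac{1}{34}\right) = - \frac{1}{34} \approx -0.029412$)
$-44 - \frac{32}{C + T{\left(-4 \right)}} = -44 - \frac{32}{- \frac{1}{34} - 1} = -44 - \frac{32}{- \frac{35}{34}} = -44 - - \frac{1088}{35} = -44 + \frac{1088}{35} = - \frac{452}{35}$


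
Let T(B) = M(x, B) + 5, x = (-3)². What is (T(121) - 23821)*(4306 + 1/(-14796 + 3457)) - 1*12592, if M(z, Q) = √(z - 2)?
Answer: -1162976437816/11339 + 48825733*√7/11339 ≈ -1.0255e+8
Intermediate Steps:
x = 9
M(z, Q) = √(-2 + z)
T(B) = 5 + √7 (T(B) = √(-2 + 9) + 5 = √7 + 5 = 5 + √7)
(T(121) - 23821)*(4306 + 1/(-14796 + 3457)) - 1*12592 = ((5 + √7) - 23821)*(4306 + 1/(-14796 + 3457)) - 1*12592 = (-23816 + √7)*(4306 + 1/(-11339)) - 12592 = (-23816 + √7)*(4306 - 1/11339) - 12592 = (-23816 + √7)*(48825733/11339) - 12592 = (-1162833657128/11339 + 48825733*√7/11339) - 12592 = -1162976437816/11339 + 48825733*√7/11339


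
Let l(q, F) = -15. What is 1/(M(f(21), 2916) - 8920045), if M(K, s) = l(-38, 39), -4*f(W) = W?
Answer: -1/8920060 ≈ -1.1211e-7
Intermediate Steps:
f(W) = -W/4
M(K, s) = -15
1/(M(f(21), 2916) - 8920045) = 1/(-15 - 8920045) = 1/(-8920060) = -1/8920060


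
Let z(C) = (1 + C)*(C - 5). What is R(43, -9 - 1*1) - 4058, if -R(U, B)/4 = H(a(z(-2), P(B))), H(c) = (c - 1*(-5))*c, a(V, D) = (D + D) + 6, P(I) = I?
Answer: -4562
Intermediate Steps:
z(C) = (1 + C)*(-5 + C)
a(V, D) = 6 + 2*D (a(V, D) = 2*D + 6 = 6 + 2*D)
H(c) = c*(5 + c) (H(c) = (c + 5)*c = (5 + c)*c = c*(5 + c))
R(U, B) = -4*(6 + 2*B)*(11 + 2*B) (R(U, B) = -4*(6 + 2*B)*(5 + (6 + 2*B)) = -4*(6 + 2*B)*(11 + 2*B))
R(43, -9 - 1*1) - 4058 = -8*(3 + (-9 - 1*1))*(11 + 2*(-9 - 1*1)) - 4058 = -8*(3 + (-9 - 1))*(11 + 2*(-9 - 1)) - 4058 = -8*(3 - 10)*(11 + 2*(-10)) - 4058 = -8*(-7)*(11 - 20) - 4058 = -8*(-7)*(-9) - 4058 = -504 - 4058 = -4562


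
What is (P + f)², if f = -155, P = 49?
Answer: 11236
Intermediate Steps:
(P + f)² = (49 - 155)² = (-106)² = 11236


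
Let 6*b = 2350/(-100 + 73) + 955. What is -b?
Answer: -23435/162 ≈ -144.66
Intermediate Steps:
b = 23435/162 (b = (2350/(-100 + 73) + 955)/6 = (2350/(-27) + 955)/6 = (2350*(-1/27) + 955)/6 = (-2350/27 + 955)/6 = (⅙)*(23435/27) = 23435/162 ≈ 144.66)
-b = -1*23435/162 = -23435/162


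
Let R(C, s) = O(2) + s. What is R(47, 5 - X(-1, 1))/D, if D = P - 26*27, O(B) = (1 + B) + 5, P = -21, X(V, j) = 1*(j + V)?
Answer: -13/723 ≈ -0.017981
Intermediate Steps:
X(V, j) = V + j (X(V, j) = 1*(V + j) = V + j)
O(B) = 6 + B
R(C, s) = 8 + s (R(C, s) = (6 + 2) + s = 8 + s)
D = -723 (D = -21 - 26*27 = -21 - 702 = -723)
R(47, 5 - X(-1, 1))/D = (8 + (5 - (-1 + 1)))/(-723) = (8 + (5 - 1*0))*(-1/723) = (8 + (5 + 0))*(-1/723) = (8 + 5)*(-1/723) = 13*(-1/723) = -13/723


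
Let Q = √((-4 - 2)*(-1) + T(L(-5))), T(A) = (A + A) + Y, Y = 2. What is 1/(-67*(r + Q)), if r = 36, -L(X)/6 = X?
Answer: -9/20569 + √17/41138 ≈ -0.00033733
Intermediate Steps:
L(X) = -6*X
T(A) = 2 + 2*A (T(A) = (A + A) + 2 = 2*A + 2 = 2 + 2*A)
Q = 2*√17 (Q = √((-4 - 2)*(-1) + (2 + 2*(-6*(-5)))) = √(-6*(-1) + (2 + 2*30)) = √(6 + (2 + 60)) = √(6 + 62) = √68 = 2*√17 ≈ 8.2462)
1/(-67*(r + Q)) = 1/(-67*(36 + 2*√17)) = 1/(-2412 - 134*√17)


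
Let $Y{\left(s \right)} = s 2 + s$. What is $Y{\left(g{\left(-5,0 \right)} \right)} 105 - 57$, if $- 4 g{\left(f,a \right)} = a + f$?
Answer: $\frac{1347}{4} \approx 336.75$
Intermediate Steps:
$g{\left(f,a \right)} = - \frac{a}{4} - \frac{f}{4}$ ($g{\left(f,a \right)} = - \frac{a + f}{4} = - \frac{a}{4} - \frac{f}{4}$)
$Y{\left(s \right)} = 3 s$ ($Y{\left(s \right)} = 2 s + s = 3 s$)
$Y{\left(g{\left(-5,0 \right)} \right)} 105 - 57 = 3 \left(\left(- \frac{1}{4}\right) 0 - - \frac{5}{4}\right) 105 - 57 = 3 \left(0 + \frac{5}{4}\right) 105 - 57 = 3 \cdot \frac{5}{4} \cdot 105 - 57 = \frac{15}{4} \cdot 105 - 57 = \frac{1575}{4} - 57 = \frac{1347}{4}$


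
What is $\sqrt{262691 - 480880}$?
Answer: $i \sqrt{218189} \approx 467.11 i$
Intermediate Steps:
$\sqrt{262691 - 480880} = \sqrt{-218189} = i \sqrt{218189}$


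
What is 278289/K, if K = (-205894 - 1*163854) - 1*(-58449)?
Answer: -278289/311299 ≈ -0.89396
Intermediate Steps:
K = -311299 (K = (-205894 - 163854) + 58449 = -369748 + 58449 = -311299)
278289/K = 278289/(-311299) = 278289*(-1/311299) = -278289/311299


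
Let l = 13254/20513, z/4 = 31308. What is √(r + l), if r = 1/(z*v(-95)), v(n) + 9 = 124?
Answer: √3524378343637791205545/73855415460 ≈ 0.80382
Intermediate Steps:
z = 125232 (z = 4*31308 = 125232)
v(n) = 115 (v(n) = -9 + 124 = 115)
l = 13254/20513 (l = 13254*(1/20513) = 13254/20513 ≈ 0.64613)
r = 1/14401680 (r = 1/(125232*115) = (1/125232)*(1/115) = 1/14401680 ≈ 6.9436e-8)
√(r + l) = √(1/14401680 + 13254/20513) = √(190879887233/295421661840) = √3524378343637791205545/73855415460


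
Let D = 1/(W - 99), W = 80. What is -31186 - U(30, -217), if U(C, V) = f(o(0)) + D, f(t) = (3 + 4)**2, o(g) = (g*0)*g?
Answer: -593464/19 ≈ -31235.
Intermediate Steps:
o(g) = 0 (o(g) = 0*g = 0)
f(t) = 49 (f(t) = 7**2 = 49)
D = -1/19 (D = 1/(80 - 99) = 1/(-19) = -1/19 ≈ -0.052632)
U(C, V) = 930/19 (U(C, V) = 49 - 1/19 = 930/19)
-31186 - U(30, -217) = -31186 - 1*930/19 = -31186 - 930/19 = -593464/19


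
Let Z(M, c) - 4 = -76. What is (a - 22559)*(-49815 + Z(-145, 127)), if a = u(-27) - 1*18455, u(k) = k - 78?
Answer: 2051303553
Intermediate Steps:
u(k) = -78 + k
Z(M, c) = -72 (Z(M, c) = 4 - 76 = -72)
a = -18560 (a = (-78 - 27) - 1*18455 = -105 - 18455 = -18560)
(a - 22559)*(-49815 + Z(-145, 127)) = (-18560 - 22559)*(-49815 - 72) = -41119*(-49887) = 2051303553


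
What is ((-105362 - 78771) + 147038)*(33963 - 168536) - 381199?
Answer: 4991604236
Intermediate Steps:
((-105362 - 78771) + 147038)*(33963 - 168536) - 381199 = (-184133 + 147038)*(-134573) - 381199 = -37095*(-134573) - 381199 = 4991985435 - 381199 = 4991604236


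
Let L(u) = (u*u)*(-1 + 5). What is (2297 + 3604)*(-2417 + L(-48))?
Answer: 40120899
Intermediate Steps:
L(u) = 4*u² (L(u) = u²*4 = 4*u²)
(2297 + 3604)*(-2417 + L(-48)) = (2297 + 3604)*(-2417 + 4*(-48)²) = 5901*(-2417 + 4*2304) = 5901*(-2417 + 9216) = 5901*6799 = 40120899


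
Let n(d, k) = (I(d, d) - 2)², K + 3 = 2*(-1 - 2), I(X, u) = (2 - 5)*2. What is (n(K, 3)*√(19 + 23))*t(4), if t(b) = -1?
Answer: -64*√42 ≈ -414.77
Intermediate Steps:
I(X, u) = -6 (I(X, u) = -3*2 = -6)
K = -9 (K = -3 + 2*(-1 - 2) = -3 + 2*(-3) = -3 - 6 = -9)
n(d, k) = 64 (n(d, k) = (-6 - 2)² = (-8)² = 64)
(n(K, 3)*√(19 + 23))*t(4) = (64*√(19 + 23))*(-1) = (64*√42)*(-1) = -64*√42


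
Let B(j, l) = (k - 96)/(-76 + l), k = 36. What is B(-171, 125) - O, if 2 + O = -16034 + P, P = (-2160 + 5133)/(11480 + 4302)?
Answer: 12399834851/773318 ≈ 16035.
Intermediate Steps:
P = 2973/15782 ≈ 0.18838
B(j, l) = -60/(-76 + l) (B(j, l) = (36 - 96)/(-76 + l) = -60/(-76 + l))
O = -253077179/15782 (O = -2 + (-16034 + 2973/15782) = -2 - 253045615/15782 = -253077179/15782 ≈ -16036.)
B(-171, 125) - O = -60/(-76 + 125) - 1*(-253077179/15782) = -60/49 + 253077179/15782 = 12399834851/773318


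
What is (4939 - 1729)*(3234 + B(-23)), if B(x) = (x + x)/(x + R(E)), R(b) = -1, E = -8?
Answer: 20774585/2 ≈ 1.0387e+7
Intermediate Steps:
B(x) = 2*x/(-1 + x) (B(x) = (x + x)/(x - 1) = (2*x)/(-1 + x) = 2*x/(-1 + x))
(4939 - 1729)*(3234 + B(-23)) = (4939 - 1729)*(3234 + 2*(-23)/(-1 - 23)) = 3210*(3234 + 2*(-23)/(-24)) = 3210*(3234 + 2*(-23)*(-1/24)) = 3210*(3234 + 23/12) = 3210*(38831/12) = 20774585/2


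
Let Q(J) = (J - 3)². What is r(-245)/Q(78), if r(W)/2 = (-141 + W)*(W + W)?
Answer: 75656/1125 ≈ 67.250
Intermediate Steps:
Q(J) = (-3 + J)²
r(W) = 4*W*(-141 + W) (r(W) = 2*((-141 + W)*(W + W)) = 2*((-141 + W)*(2*W)) = 2*(2*W*(-141 + W)) = 4*W*(-141 + W))
r(-245)/Q(78) = (4*(-245)*(-141 - 245))/((-3 + 78)²) = (4*(-245)*(-386))/(75²) = 378280/5625 = 378280*(1/5625) = 75656/1125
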